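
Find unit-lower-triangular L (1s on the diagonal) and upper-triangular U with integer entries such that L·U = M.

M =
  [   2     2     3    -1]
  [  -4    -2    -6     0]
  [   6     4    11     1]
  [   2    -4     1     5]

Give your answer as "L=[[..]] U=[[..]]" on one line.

  r1 -= -2·r0 → [0,2,0,-2]
  r2 -= 3·r0 → [0,-2,2,4]
  r3 -= 1·r0 → [0,-6,-2,6]
  r2 -= -1·r1 → [0,0,2,2]
  r3 -= -3·r1 → [0,0,-2,0]
  r3 -= -1·r2 → [0,0,0,2]

L=[[1,0,0,0],[-2,1,0,0],[3,-1,1,0],[1,-3,-1,1]] U=[[2,2,3,-1],[0,2,0,-2],[0,0,2,2],[0,0,0,2]]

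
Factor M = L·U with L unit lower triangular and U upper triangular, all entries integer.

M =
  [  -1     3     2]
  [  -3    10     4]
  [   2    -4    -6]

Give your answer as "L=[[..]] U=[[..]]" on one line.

  row1 -= 3·row0 → [0,1,-2]
  row2 -= -2·row0 → [0,2,-2]
  row2 -= 2·row1 → [0,0,2]

L=[[1,0,0],[3,1,0],[-2,2,1]] U=[[-1,3,2],[0,1,-2],[0,0,2]]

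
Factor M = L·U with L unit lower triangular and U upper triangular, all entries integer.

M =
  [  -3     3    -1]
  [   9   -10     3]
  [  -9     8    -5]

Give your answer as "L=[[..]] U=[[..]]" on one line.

  R1 -= -3·R0 → [0,-1,0]
  R2 -= 3·R0 → [0,-1,-2]
  R2 -= 1·R1 → [0,0,-2]

L=[[1,0,0],[-3,1,0],[3,1,1]] U=[[-3,3,-1],[0,-1,0],[0,0,-2]]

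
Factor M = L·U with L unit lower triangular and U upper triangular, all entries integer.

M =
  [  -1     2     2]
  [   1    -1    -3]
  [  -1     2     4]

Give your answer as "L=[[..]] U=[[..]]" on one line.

L=[[1,0,0],[-1,1,0],[1,0,1]] U=[[-1,2,2],[0,1,-1],[0,0,2]]

  r1 -= -1·r0 → [0,1,-1]
  r2 -= 1·r0 → [0,0,2]
  r2 -= 0·r1 → [0,0,2]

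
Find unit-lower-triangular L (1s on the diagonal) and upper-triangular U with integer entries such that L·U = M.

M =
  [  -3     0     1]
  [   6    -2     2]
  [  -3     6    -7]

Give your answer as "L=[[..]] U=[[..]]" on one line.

  row1 -= -2·row0 → [0,-2,4]
  row2 -= 1·row0 → [0,6,-8]
  row2 -= -3·row1 → [0,0,4]

L=[[1,0,0],[-2,1,0],[1,-3,1]] U=[[-3,0,1],[0,-2,4],[0,0,4]]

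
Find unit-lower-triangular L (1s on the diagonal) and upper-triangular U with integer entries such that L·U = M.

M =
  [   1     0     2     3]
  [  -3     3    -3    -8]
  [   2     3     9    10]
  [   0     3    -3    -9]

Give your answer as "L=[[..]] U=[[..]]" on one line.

  r1 -= -3·r0 → [0,3,3,1]
  r2 -= 2·r0 → [0,3,5,4]
  r3 -= 0·r0 → [0,3,-3,-9]
  r2 -= 1·r1 → [0,0,2,3]
  r3 -= 1·r1 → [0,0,-6,-10]
  r3 -= -3·r2 → [0,0,0,-1]

L=[[1,0,0,0],[-3,1,0,0],[2,1,1,0],[0,1,-3,1]] U=[[1,0,2,3],[0,3,3,1],[0,0,2,3],[0,0,0,-1]]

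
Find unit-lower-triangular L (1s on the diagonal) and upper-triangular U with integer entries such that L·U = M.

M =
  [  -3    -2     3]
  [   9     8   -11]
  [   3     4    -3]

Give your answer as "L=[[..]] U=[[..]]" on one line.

L=[[1,0,0],[-3,1,0],[-1,1,1]] U=[[-3,-2,3],[0,2,-2],[0,0,2]]

  r1 -= -3·r0 → [0,2,-2]
  r2 -= -1·r0 → [0,2,0]
  r2 -= 1·r1 → [0,0,2]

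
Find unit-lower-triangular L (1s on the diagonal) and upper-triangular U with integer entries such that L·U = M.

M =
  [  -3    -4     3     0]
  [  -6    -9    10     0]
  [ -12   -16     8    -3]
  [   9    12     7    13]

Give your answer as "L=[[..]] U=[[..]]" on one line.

  row1 -= 2·row0 → [0,-1,4,0]
  row2 -= 4·row0 → [0,0,-4,-3]
  row3 -= -3·row0 → [0,0,16,13]
  row2 -= 0·row1 → [0,0,-4,-3]
  row3 -= 0·row1 → [0,0,16,13]
  row3 -= -4·row2 → [0,0,0,1]

L=[[1,0,0,0],[2,1,0,0],[4,0,1,0],[-3,0,-4,1]] U=[[-3,-4,3,0],[0,-1,4,0],[0,0,-4,-3],[0,0,0,1]]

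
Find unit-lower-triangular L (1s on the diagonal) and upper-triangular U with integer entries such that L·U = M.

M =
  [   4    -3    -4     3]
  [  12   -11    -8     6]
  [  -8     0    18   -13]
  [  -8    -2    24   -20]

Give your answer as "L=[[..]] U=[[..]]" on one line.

  row1 -= 3·row0 → [0,-2,4,-3]
  row2 -= -2·row0 → [0,-6,10,-7]
  row3 -= -2·row0 → [0,-8,16,-14]
  row2 -= 3·row1 → [0,0,-2,2]
  row3 -= 4·row1 → [0,0,0,-2]
  row3 -= 0·row2 → [0,0,0,-2]

L=[[1,0,0,0],[3,1,0,0],[-2,3,1,0],[-2,4,0,1]] U=[[4,-3,-4,3],[0,-2,4,-3],[0,0,-2,2],[0,0,0,-2]]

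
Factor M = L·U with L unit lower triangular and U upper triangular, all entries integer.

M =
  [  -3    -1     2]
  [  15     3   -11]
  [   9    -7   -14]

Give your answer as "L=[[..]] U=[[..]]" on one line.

L=[[1,0,0],[-5,1,0],[-3,5,1]] U=[[-3,-1,2],[0,-2,-1],[0,0,-3]]

  r1 -= -5·r0 → [0,-2,-1]
  r2 -= -3·r0 → [0,-10,-8]
  r2 -= 5·r1 → [0,0,-3]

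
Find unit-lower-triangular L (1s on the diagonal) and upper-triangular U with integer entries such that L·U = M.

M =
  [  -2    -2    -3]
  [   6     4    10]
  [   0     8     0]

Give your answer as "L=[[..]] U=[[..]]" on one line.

  r1 -= -3·r0 → [0,-2,1]
  r2 -= 0·r0 → [0,8,0]
  r2 -= -4·r1 → [0,0,4]

L=[[1,0,0],[-3,1,0],[0,-4,1]] U=[[-2,-2,-3],[0,-2,1],[0,0,4]]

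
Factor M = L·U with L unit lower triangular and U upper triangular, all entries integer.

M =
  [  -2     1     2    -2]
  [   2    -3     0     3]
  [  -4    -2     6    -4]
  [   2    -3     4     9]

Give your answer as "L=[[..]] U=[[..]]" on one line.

L=[[1,0,0,0],[-1,1,0,0],[2,2,1,0],[-1,1,-2,1]] U=[[-2,1,2,-2],[0,-2,2,1],[0,0,-2,-2],[0,0,0,2]]

  R1 -= -1·R0 → [0,-2,2,1]
  R2 -= 2·R0 → [0,-4,2,0]
  R3 -= -1·R0 → [0,-2,6,7]
  R2 -= 2·R1 → [0,0,-2,-2]
  R3 -= 1·R1 → [0,0,4,6]
  R3 -= -2·R2 → [0,0,0,2]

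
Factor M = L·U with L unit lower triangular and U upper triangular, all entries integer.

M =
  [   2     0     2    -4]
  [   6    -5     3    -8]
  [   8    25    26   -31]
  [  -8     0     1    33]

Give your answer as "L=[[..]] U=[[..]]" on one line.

L=[[1,0,0,0],[3,1,0,0],[4,-5,1,0],[-4,0,3,1]] U=[[2,0,2,-4],[0,-5,-3,4],[0,0,3,5],[0,0,0,2]]

  row1 -= 3·row0 → [0,-5,-3,4]
  row2 -= 4·row0 → [0,25,18,-15]
  row3 -= -4·row0 → [0,0,9,17]
  row2 -= -5·row1 → [0,0,3,5]
  row3 -= 0·row1 → [0,0,9,17]
  row3 -= 3·row2 → [0,0,0,2]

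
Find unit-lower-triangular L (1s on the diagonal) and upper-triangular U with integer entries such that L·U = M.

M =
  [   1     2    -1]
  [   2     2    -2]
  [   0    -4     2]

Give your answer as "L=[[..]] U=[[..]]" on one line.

  r1 -= 2·r0 → [0,-2,0]
  r2 -= 0·r0 → [0,-4,2]
  r2 -= 2·r1 → [0,0,2]

L=[[1,0,0],[2,1,0],[0,2,1]] U=[[1,2,-1],[0,-2,0],[0,0,2]]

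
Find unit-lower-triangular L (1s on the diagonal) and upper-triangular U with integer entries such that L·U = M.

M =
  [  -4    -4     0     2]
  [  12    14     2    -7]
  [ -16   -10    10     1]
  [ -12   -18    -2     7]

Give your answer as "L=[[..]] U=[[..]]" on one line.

  R1 -= -3·R0 → [0,2,2,-1]
  R2 -= 4·R0 → [0,6,10,-7]
  R3 -= 3·R0 → [0,-6,-2,1]
  R2 -= 3·R1 → [0,0,4,-4]
  R3 -= -3·R1 → [0,0,4,-2]
  R3 -= 1·R2 → [0,0,0,2]

L=[[1,0,0,0],[-3,1,0,0],[4,3,1,0],[3,-3,1,1]] U=[[-4,-4,0,2],[0,2,2,-1],[0,0,4,-4],[0,0,0,2]]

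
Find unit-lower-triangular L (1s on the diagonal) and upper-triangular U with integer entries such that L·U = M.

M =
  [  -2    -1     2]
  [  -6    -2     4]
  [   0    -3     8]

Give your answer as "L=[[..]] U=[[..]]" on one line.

L=[[1,0,0],[3,1,0],[0,-3,1]] U=[[-2,-1,2],[0,1,-2],[0,0,2]]

  R1 -= 3·R0 → [0,1,-2]
  R2 -= 0·R0 → [0,-3,8]
  R2 -= -3·R1 → [0,0,2]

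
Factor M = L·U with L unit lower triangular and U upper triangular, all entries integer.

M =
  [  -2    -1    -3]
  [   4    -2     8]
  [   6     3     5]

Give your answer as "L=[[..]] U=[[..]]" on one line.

L=[[1,0,0],[-2,1,0],[-3,0,1]] U=[[-2,-1,-3],[0,-4,2],[0,0,-4]]

  row1 -= -2·row0 → [0,-4,2]
  row2 -= -3·row0 → [0,0,-4]
  row2 -= 0·row1 → [0,0,-4]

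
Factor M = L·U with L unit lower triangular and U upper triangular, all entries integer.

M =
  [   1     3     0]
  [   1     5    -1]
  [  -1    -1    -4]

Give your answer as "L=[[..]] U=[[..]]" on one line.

  r1 -= 1·r0 → [0,2,-1]
  r2 -= -1·r0 → [0,2,-4]
  r2 -= 1·r1 → [0,0,-3]

L=[[1,0,0],[1,1,0],[-1,1,1]] U=[[1,3,0],[0,2,-1],[0,0,-3]]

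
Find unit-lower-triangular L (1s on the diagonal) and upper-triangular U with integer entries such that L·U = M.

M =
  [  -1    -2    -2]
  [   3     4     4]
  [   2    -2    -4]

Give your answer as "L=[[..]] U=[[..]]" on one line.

  r1 -= -3·r0 → [0,-2,-2]
  r2 -= -2·r0 → [0,-6,-8]
  r2 -= 3·r1 → [0,0,-2]

L=[[1,0,0],[-3,1,0],[-2,3,1]] U=[[-1,-2,-2],[0,-2,-2],[0,0,-2]]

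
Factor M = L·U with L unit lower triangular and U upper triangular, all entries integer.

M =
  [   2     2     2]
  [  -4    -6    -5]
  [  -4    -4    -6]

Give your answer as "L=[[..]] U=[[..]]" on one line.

  row1 -= -2·row0 → [0,-2,-1]
  row2 -= -2·row0 → [0,0,-2]
  row2 -= 0·row1 → [0,0,-2]

L=[[1,0,0],[-2,1,0],[-2,0,1]] U=[[2,2,2],[0,-2,-1],[0,0,-2]]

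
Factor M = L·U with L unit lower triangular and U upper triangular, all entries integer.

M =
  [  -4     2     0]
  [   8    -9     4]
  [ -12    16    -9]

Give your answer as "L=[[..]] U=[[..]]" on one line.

  R1 -= -2·R0 → [0,-5,4]
  R2 -= 3·R0 → [0,10,-9]
  R2 -= -2·R1 → [0,0,-1]

L=[[1,0,0],[-2,1,0],[3,-2,1]] U=[[-4,2,0],[0,-5,4],[0,0,-1]]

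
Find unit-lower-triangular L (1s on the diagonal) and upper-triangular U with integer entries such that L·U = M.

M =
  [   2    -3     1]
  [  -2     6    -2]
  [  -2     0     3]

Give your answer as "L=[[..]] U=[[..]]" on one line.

L=[[1,0,0],[-1,1,0],[-1,-1,1]] U=[[2,-3,1],[0,3,-1],[0,0,3]]

  row1 -= -1·row0 → [0,3,-1]
  row2 -= -1·row0 → [0,-3,4]
  row2 -= -1·row1 → [0,0,3]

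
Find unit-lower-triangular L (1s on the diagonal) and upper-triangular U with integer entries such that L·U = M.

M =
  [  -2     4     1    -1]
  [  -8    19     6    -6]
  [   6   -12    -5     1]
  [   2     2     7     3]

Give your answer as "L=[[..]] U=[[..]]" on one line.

L=[[1,0,0,0],[4,1,0,0],[-3,0,1,0],[-1,2,-2,1]] U=[[-2,4,1,-1],[0,3,2,-2],[0,0,-2,-2],[0,0,0,2]]

  row1 -= 4·row0 → [0,3,2,-2]
  row2 -= -3·row0 → [0,0,-2,-2]
  row3 -= -1·row0 → [0,6,8,2]
  row2 -= 0·row1 → [0,0,-2,-2]
  row3 -= 2·row1 → [0,0,4,6]
  row3 -= -2·row2 → [0,0,0,2]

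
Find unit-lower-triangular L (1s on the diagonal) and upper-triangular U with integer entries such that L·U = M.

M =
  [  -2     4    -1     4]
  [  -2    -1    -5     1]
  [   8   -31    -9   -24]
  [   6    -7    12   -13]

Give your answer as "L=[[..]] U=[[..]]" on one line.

  r1 -= 1·r0 → [0,-5,-4,-3]
  r2 -= -4·r0 → [0,-15,-13,-8]
  r3 -= -3·r0 → [0,5,9,-1]
  r2 -= 3·r1 → [0,0,-1,1]
  r3 -= -1·r1 → [0,0,5,-4]
  r3 -= -5·r2 → [0,0,0,1]

L=[[1,0,0,0],[1,1,0,0],[-4,3,1,0],[-3,-1,-5,1]] U=[[-2,4,-1,4],[0,-5,-4,-3],[0,0,-1,1],[0,0,0,1]]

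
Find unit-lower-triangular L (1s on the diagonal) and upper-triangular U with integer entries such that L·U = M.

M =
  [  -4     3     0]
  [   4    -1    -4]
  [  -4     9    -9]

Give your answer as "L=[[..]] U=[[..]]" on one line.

L=[[1,0,0],[-1,1,0],[1,3,1]] U=[[-4,3,0],[0,2,-4],[0,0,3]]

  r1 -= -1·r0 → [0,2,-4]
  r2 -= 1·r0 → [0,6,-9]
  r2 -= 3·r1 → [0,0,3]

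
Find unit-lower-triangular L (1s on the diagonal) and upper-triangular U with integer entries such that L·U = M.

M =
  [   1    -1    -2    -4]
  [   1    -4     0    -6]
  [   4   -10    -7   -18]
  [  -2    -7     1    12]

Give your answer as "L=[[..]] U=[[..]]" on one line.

L=[[1,0,0,0],[1,1,0,0],[4,2,1,0],[-2,3,3,1]] U=[[1,-1,-2,-4],[0,-3,2,-2],[0,0,-3,2],[0,0,0,4]]

  r1 -= 1·r0 → [0,-3,2,-2]
  r2 -= 4·r0 → [0,-6,1,-2]
  r3 -= -2·r0 → [0,-9,-3,4]
  r2 -= 2·r1 → [0,0,-3,2]
  r3 -= 3·r1 → [0,0,-9,10]
  r3 -= 3·r2 → [0,0,0,4]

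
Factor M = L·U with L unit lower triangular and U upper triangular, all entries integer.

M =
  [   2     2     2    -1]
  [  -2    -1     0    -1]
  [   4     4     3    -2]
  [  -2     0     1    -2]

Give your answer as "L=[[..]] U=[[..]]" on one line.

L=[[1,0,0,0],[-1,1,0,0],[2,0,1,0],[-1,2,1,1]] U=[[2,2,2,-1],[0,1,2,-2],[0,0,-1,0],[0,0,0,1]]

  row1 -= -1·row0 → [0,1,2,-2]
  row2 -= 2·row0 → [0,0,-1,0]
  row3 -= -1·row0 → [0,2,3,-3]
  row2 -= 0·row1 → [0,0,-1,0]
  row3 -= 2·row1 → [0,0,-1,1]
  row3 -= 1·row2 → [0,0,0,1]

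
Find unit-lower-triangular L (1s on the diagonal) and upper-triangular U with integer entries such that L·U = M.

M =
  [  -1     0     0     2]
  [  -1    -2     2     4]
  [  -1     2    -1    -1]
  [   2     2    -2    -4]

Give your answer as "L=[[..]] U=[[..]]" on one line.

L=[[1,0,0,0],[1,1,0,0],[1,-1,1,0],[-2,-1,0,1]] U=[[-1,0,0,2],[0,-2,2,2],[0,0,1,-1],[0,0,0,2]]

  R1 -= 1·R0 → [0,-2,2,2]
  R2 -= 1·R0 → [0,2,-1,-3]
  R3 -= -2·R0 → [0,2,-2,0]
  R2 -= -1·R1 → [0,0,1,-1]
  R3 -= -1·R1 → [0,0,0,2]
  R3 -= 0·R2 → [0,0,0,2]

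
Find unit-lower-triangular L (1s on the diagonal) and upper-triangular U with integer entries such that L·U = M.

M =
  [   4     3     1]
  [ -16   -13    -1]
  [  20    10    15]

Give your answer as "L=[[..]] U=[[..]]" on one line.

L=[[1,0,0],[-4,1,0],[5,5,1]] U=[[4,3,1],[0,-1,3],[0,0,-5]]

  R1 -= -4·R0 → [0,-1,3]
  R2 -= 5·R0 → [0,-5,10]
  R2 -= 5·R1 → [0,0,-5]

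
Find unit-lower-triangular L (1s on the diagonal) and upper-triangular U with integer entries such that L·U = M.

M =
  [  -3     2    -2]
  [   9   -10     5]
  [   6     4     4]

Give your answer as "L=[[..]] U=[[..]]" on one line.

  r1 -= -3·r0 → [0,-4,-1]
  r2 -= -2·r0 → [0,8,0]
  r2 -= -2·r1 → [0,0,-2]

L=[[1,0,0],[-3,1,0],[-2,-2,1]] U=[[-3,2,-2],[0,-4,-1],[0,0,-2]]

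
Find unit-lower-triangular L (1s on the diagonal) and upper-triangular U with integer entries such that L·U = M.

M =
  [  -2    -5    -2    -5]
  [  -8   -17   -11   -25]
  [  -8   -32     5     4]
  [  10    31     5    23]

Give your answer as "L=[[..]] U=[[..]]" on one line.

L=[[1,0,0,0],[4,1,0,0],[4,-4,1,0],[-5,2,1,1]] U=[[-2,-5,-2,-5],[0,3,-3,-5],[0,0,1,4],[0,0,0,4]]

  R1 -= 4·R0 → [0,3,-3,-5]
  R2 -= 4·R0 → [0,-12,13,24]
  R3 -= -5·R0 → [0,6,-5,-2]
  R2 -= -4·R1 → [0,0,1,4]
  R3 -= 2·R1 → [0,0,1,8]
  R3 -= 1·R2 → [0,0,0,4]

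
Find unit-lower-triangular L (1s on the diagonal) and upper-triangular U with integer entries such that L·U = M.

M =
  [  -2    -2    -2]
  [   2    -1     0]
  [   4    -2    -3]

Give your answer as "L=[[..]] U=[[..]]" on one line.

  row1 -= -1·row0 → [0,-3,-2]
  row2 -= -2·row0 → [0,-6,-7]
  row2 -= 2·row1 → [0,0,-3]

L=[[1,0,0],[-1,1,0],[-2,2,1]] U=[[-2,-2,-2],[0,-3,-2],[0,0,-3]]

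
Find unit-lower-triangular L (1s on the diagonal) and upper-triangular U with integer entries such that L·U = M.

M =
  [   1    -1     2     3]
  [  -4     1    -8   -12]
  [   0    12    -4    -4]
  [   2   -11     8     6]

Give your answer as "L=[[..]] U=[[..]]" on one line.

L=[[1,0,0,0],[-4,1,0,0],[0,-4,1,0],[2,3,-1,1]] U=[[1,-1,2,3],[0,-3,0,0],[0,0,-4,-4],[0,0,0,-4]]

  r1 -= -4·r0 → [0,-3,0,0]
  r2 -= 0·r0 → [0,12,-4,-4]
  r3 -= 2·r0 → [0,-9,4,0]
  r2 -= -4·r1 → [0,0,-4,-4]
  r3 -= 3·r1 → [0,0,4,0]
  r3 -= -1·r2 → [0,0,0,-4]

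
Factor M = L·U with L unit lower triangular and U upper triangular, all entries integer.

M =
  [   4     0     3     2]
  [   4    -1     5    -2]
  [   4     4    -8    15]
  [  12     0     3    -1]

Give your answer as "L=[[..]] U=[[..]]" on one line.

  r1 -= 1·r0 → [0,-1,2,-4]
  r2 -= 1·r0 → [0,4,-11,13]
  r3 -= 3·r0 → [0,0,-6,-7]
  r2 -= -4·r1 → [0,0,-3,-3]
  r3 -= 0·r1 → [0,0,-6,-7]
  r3 -= 2·r2 → [0,0,0,-1]

L=[[1,0,0,0],[1,1,0,0],[1,-4,1,0],[3,0,2,1]] U=[[4,0,3,2],[0,-1,2,-4],[0,0,-3,-3],[0,0,0,-1]]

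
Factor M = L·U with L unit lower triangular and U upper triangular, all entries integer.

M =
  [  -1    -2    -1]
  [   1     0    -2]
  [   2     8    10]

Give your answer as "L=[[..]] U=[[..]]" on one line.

L=[[1,0,0],[-1,1,0],[-2,-2,1]] U=[[-1,-2,-1],[0,-2,-3],[0,0,2]]

  R1 -= -1·R0 → [0,-2,-3]
  R2 -= -2·R0 → [0,4,8]
  R2 -= -2·R1 → [0,0,2]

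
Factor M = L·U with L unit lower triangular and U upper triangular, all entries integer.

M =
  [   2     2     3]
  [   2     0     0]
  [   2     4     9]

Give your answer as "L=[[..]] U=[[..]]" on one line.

  row1 -= 1·row0 → [0,-2,-3]
  row2 -= 1·row0 → [0,2,6]
  row2 -= -1·row1 → [0,0,3]

L=[[1,0,0],[1,1,0],[1,-1,1]] U=[[2,2,3],[0,-2,-3],[0,0,3]]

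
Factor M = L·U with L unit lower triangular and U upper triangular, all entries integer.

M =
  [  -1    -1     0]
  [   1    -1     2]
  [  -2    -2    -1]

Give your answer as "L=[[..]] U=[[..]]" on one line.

L=[[1,0,0],[-1,1,0],[2,0,1]] U=[[-1,-1,0],[0,-2,2],[0,0,-1]]

  R1 -= -1·R0 → [0,-2,2]
  R2 -= 2·R0 → [0,0,-1]
  R2 -= 0·R1 → [0,0,-1]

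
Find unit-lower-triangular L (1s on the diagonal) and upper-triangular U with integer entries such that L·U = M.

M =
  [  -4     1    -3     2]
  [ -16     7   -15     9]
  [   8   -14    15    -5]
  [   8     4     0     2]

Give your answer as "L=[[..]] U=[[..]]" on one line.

  row1 -= 4·row0 → [0,3,-3,1]
  row2 -= -2·row0 → [0,-12,9,-1]
  row3 -= -2·row0 → [0,6,-6,6]
  row2 -= -4·row1 → [0,0,-3,3]
  row3 -= 2·row1 → [0,0,0,4]
  row3 -= 0·row2 → [0,0,0,4]

L=[[1,0,0,0],[4,1,0,0],[-2,-4,1,0],[-2,2,0,1]] U=[[-4,1,-3,2],[0,3,-3,1],[0,0,-3,3],[0,0,0,4]]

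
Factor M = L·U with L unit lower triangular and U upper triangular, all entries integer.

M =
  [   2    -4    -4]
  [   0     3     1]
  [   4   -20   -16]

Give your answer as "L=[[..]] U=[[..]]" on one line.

  R1 -= 0·R0 → [0,3,1]
  R2 -= 2·R0 → [0,-12,-8]
  R2 -= -4·R1 → [0,0,-4]

L=[[1,0,0],[0,1,0],[2,-4,1]] U=[[2,-4,-4],[0,3,1],[0,0,-4]]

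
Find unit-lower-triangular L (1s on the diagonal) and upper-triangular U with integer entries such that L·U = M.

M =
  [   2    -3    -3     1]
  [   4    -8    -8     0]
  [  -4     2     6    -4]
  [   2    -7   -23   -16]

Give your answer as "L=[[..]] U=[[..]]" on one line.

  R1 -= 2·R0 → [0,-2,-2,-2]
  R2 -= -2·R0 → [0,-4,0,-2]
  R3 -= 1·R0 → [0,-4,-20,-17]
  R2 -= 2·R1 → [0,0,4,2]
  R3 -= 2·R1 → [0,0,-16,-13]
  R3 -= -4·R2 → [0,0,0,-5]

L=[[1,0,0,0],[2,1,0,0],[-2,2,1,0],[1,2,-4,1]] U=[[2,-3,-3,1],[0,-2,-2,-2],[0,0,4,2],[0,0,0,-5]]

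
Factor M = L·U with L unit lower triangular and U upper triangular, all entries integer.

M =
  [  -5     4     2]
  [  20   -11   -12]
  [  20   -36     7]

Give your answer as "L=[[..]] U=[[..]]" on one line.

L=[[1,0,0],[-4,1,0],[-4,-4,1]] U=[[-5,4,2],[0,5,-4],[0,0,-1]]

  r1 -= -4·r0 → [0,5,-4]
  r2 -= -4·r0 → [0,-20,15]
  r2 -= -4·r1 → [0,0,-1]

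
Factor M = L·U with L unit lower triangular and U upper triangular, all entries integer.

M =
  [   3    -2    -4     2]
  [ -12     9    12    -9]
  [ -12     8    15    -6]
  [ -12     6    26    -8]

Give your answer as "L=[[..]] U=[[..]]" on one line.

  r1 -= -4·r0 → [0,1,-4,-1]
  r2 -= -4·r0 → [0,0,-1,2]
  r3 -= -4·r0 → [0,-2,10,0]
  r2 -= 0·r1 → [0,0,-1,2]
  r3 -= -2·r1 → [0,0,2,-2]
  r3 -= -2·r2 → [0,0,0,2]

L=[[1,0,0,0],[-4,1,0,0],[-4,0,1,0],[-4,-2,-2,1]] U=[[3,-2,-4,2],[0,1,-4,-1],[0,0,-1,2],[0,0,0,2]]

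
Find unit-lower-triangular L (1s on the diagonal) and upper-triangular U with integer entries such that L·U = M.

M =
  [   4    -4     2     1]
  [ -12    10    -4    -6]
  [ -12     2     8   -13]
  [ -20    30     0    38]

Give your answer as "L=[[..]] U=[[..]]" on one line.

L=[[1,0,0,0],[-3,1,0,0],[-3,5,1,0],[-5,-5,5,1]] U=[[4,-4,2,1],[0,-2,2,-3],[0,0,4,5],[0,0,0,3]]

  R1 -= -3·R0 → [0,-2,2,-3]
  R2 -= -3·R0 → [0,-10,14,-10]
  R3 -= -5·R0 → [0,10,10,43]
  R2 -= 5·R1 → [0,0,4,5]
  R3 -= -5·R1 → [0,0,20,28]
  R3 -= 5·R2 → [0,0,0,3]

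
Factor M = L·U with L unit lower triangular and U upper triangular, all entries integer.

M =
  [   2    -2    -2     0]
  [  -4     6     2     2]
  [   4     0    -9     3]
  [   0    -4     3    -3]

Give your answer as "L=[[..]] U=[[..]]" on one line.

  R1 -= -2·R0 → [0,2,-2,2]
  R2 -= 2·R0 → [0,4,-5,3]
  R3 -= 0·R0 → [0,-4,3,-3]
  R2 -= 2·R1 → [0,0,-1,-1]
  R3 -= -2·R1 → [0,0,-1,1]
  R3 -= 1·R2 → [0,0,0,2]

L=[[1,0,0,0],[-2,1,0,0],[2,2,1,0],[0,-2,1,1]] U=[[2,-2,-2,0],[0,2,-2,2],[0,0,-1,-1],[0,0,0,2]]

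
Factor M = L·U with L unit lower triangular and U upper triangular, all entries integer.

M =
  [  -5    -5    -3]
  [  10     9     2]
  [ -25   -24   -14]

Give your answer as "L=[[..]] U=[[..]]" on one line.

  R1 -= -2·R0 → [0,-1,-4]
  R2 -= 5·R0 → [0,1,1]
  R2 -= -1·R1 → [0,0,-3]

L=[[1,0,0],[-2,1,0],[5,-1,1]] U=[[-5,-5,-3],[0,-1,-4],[0,0,-3]]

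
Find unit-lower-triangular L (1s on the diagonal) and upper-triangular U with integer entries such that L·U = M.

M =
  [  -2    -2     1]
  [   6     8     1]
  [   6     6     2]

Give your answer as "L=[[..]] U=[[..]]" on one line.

L=[[1,0,0],[-3,1,0],[-3,0,1]] U=[[-2,-2,1],[0,2,4],[0,0,5]]

  R1 -= -3·R0 → [0,2,4]
  R2 -= -3·R0 → [0,0,5]
  R2 -= 0·R1 → [0,0,5]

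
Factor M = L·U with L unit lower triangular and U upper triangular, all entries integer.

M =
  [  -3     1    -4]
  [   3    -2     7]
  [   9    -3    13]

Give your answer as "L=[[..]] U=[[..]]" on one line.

  row1 -= -1·row0 → [0,-1,3]
  row2 -= -3·row0 → [0,0,1]
  row2 -= 0·row1 → [0,0,1]

L=[[1,0,0],[-1,1,0],[-3,0,1]] U=[[-3,1,-4],[0,-1,3],[0,0,1]]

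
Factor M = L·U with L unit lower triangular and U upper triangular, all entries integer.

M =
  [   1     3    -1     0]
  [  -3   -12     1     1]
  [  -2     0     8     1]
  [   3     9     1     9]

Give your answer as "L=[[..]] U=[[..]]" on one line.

  r1 -= -3·r0 → [0,-3,-2,1]
  r2 -= -2·r0 → [0,6,6,1]
  r3 -= 3·r0 → [0,0,4,9]
  r2 -= -2·r1 → [0,0,2,3]
  r3 -= 0·r1 → [0,0,4,9]
  r3 -= 2·r2 → [0,0,0,3]

L=[[1,0,0,0],[-3,1,0,0],[-2,-2,1,0],[3,0,2,1]] U=[[1,3,-1,0],[0,-3,-2,1],[0,0,2,3],[0,0,0,3]]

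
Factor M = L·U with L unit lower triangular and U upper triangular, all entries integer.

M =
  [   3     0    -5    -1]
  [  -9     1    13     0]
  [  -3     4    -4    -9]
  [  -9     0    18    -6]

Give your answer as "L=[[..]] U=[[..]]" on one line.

  R1 -= -3·R0 → [0,1,-2,-3]
  R2 -= -1·R0 → [0,4,-9,-10]
  R3 -= -3·R0 → [0,0,3,-9]
  R2 -= 4·R1 → [0,0,-1,2]
  R3 -= 0·R1 → [0,0,3,-9]
  R3 -= -3·R2 → [0,0,0,-3]

L=[[1,0,0,0],[-3,1,0,0],[-1,4,1,0],[-3,0,-3,1]] U=[[3,0,-5,-1],[0,1,-2,-3],[0,0,-1,2],[0,0,0,-3]]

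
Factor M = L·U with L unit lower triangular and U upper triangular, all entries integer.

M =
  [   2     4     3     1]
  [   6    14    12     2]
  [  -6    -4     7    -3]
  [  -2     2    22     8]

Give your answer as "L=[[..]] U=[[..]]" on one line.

L=[[1,0,0,0],[3,1,0,0],[-3,4,1,0],[-1,3,4,1]] U=[[2,4,3,1],[0,2,3,-1],[0,0,4,4],[0,0,0,-4]]

  r1 -= 3·r0 → [0,2,3,-1]
  r2 -= -3·r0 → [0,8,16,0]
  r3 -= -1·r0 → [0,6,25,9]
  r2 -= 4·r1 → [0,0,4,4]
  r3 -= 3·r1 → [0,0,16,12]
  r3 -= 4·r2 → [0,0,0,-4]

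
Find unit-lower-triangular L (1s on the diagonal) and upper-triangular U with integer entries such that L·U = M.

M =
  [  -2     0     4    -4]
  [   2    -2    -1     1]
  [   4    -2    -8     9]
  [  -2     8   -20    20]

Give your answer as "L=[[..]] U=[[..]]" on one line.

L=[[1,0,0,0],[-1,1,0,0],[-2,1,1,0],[1,-4,4,1]] U=[[-2,0,4,-4],[0,-2,3,-3],[0,0,-3,4],[0,0,0,-4]]

  row1 -= -1·row0 → [0,-2,3,-3]
  row2 -= -2·row0 → [0,-2,0,1]
  row3 -= 1·row0 → [0,8,-24,24]
  row2 -= 1·row1 → [0,0,-3,4]
  row3 -= -4·row1 → [0,0,-12,12]
  row3 -= 4·row2 → [0,0,0,-4]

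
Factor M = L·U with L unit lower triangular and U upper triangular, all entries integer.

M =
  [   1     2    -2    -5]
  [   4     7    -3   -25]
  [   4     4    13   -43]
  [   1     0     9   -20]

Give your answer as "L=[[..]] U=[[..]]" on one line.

  r1 -= 4·r0 → [0,-1,5,-5]
  r2 -= 4·r0 → [0,-4,21,-23]
  r3 -= 1·r0 → [0,-2,11,-15]
  r2 -= 4·r1 → [0,0,1,-3]
  r3 -= 2·r1 → [0,0,1,-5]
  r3 -= 1·r2 → [0,0,0,-2]

L=[[1,0,0,0],[4,1,0,0],[4,4,1,0],[1,2,1,1]] U=[[1,2,-2,-5],[0,-1,5,-5],[0,0,1,-3],[0,0,0,-2]]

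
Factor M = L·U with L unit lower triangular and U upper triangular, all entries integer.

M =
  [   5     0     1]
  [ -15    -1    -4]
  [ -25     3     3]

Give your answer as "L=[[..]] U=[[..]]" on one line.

  r1 -= -3·r0 → [0,-1,-1]
  r2 -= -5·r0 → [0,3,8]
  r2 -= -3·r1 → [0,0,5]

L=[[1,0,0],[-3,1,0],[-5,-3,1]] U=[[5,0,1],[0,-1,-1],[0,0,5]]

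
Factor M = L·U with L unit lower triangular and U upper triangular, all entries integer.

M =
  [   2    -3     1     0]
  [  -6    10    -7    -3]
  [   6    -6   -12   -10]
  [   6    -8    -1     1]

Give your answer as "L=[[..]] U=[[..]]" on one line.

  r1 -= -3·r0 → [0,1,-4,-3]
  r2 -= 3·r0 → [0,3,-15,-10]
  r3 -= 3·r0 → [0,1,-4,1]
  r2 -= 3·r1 → [0,0,-3,-1]
  r3 -= 1·r1 → [0,0,0,4]
  r3 -= 0·r2 → [0,0,0,4]

L=[[1,0,0,0],[-3,1,0,0],[3,3,1,0],[3,1,0,1]] U=[[2,-3,1,0],[0,1,-4,-3],[0,0,-3,-1],[0,0,0,4]]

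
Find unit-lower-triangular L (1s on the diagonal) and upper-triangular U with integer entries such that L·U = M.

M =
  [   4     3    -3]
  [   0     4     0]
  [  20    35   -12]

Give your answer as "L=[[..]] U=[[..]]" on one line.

  R1 -= 0·R0 → [0,4,0]
  R2 -= 5·R0 → [0,20,3]
  R2 -= 5·R1 → [0,0,3]

L=[[1,0,0],[0,1,0],[5,5,1]] U=[[4,3,-3],[0,4,0],[0,0,3]]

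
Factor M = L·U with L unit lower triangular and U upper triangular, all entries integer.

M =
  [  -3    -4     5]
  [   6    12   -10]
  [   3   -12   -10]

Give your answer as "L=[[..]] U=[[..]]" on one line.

L=[[1,0,0],[-2,1,0],[-1,-4,1]] U=[[-3,-4,5],[0,4,0],[0,0,-5]]

  row1 -= -2·row0 → [0,4,0]
  row2 -= -1·row0 → [0,-16,-5]
  row2 -= -4·row1 → [0,0,-5]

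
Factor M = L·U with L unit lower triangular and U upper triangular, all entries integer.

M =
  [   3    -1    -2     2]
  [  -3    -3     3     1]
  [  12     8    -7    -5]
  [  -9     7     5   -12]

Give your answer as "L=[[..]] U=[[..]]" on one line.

  r1 -= -1·r0 → [0,-4,1,3]
  r2 -= 4·r0 → [0,12,1,-13]
  r3 -= -3·r0 → [0,4,-1,-6]
  r2 -= -3·r1 → [0,0,4,-4]
  r3 -= -1·r1 → [0,0,0,-3]
  r3 -= 0·r2 → [0,0,0,-3]

L=[[1,0,0,0],[-1,1,0,0],[4,-3,1,0],[-3,-1,0,1]] U=[[3,-1,-2,2],[0,-4,1,3],[0,0,4,-4],[0,0,0,-3]]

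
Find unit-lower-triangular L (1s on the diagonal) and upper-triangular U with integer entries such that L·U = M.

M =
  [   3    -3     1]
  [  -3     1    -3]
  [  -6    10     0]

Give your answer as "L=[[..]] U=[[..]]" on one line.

L=[[1,0,0],[-1,1,0],[-2,-2,1]] U=[[3,-3,1],[0,-2,-2],[0,0,-2]]

  R1 -= -1·R0 → [0,-2,-2]
  R2 -= -2·R0 → [0,4,2]
  R2 -= -2·R1 → [0,0,-2]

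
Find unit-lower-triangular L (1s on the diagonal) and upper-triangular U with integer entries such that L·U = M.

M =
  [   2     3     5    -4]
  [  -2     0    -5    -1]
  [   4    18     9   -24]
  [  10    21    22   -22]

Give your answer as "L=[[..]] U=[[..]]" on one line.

L=[[1,0,0,0],[-1,1,0,0],[2,4,1,0],[5,2,3,1]] U=[[2,3,5,-4],[0,3,0,-5],[0,0,-1,4],[0,0,0,-4]]

  r1 -= -1·r0 → [0,3,0,-5]
  r2 -= 2·r0 → [0,12,-1,-16]
  r3 -= 5·r0 → [0,6,-3,-2]
  r2 -= 4·r1 → [0,0,-1,4]
  r3 -= 2·r1 → [0,0,-3,8]
  r3 -= 3·r2 → [0,0,0,-4]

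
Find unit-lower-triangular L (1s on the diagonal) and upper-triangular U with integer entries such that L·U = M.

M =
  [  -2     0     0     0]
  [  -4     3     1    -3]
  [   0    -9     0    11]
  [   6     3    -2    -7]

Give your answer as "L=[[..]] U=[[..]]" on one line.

  row1 -= 2·row0 → [0,3,1,-3]
  row2 -= 0·row0 → [0,-9,0,11]
  row3 -= -3·row0 → [0,3,-2,-7]
  row2 -= -3·row1 → [0,0,3,2]
  row3 -= 1·row1 → [0,0,-3,-4]
  row3 -= -1·row2 → [0,0,0,-2]

L=[[1,0,0,0],[2,1,0,0],[0,-3,1,0],[-3,1,-1,1]] U=[[-2,0,0,0],[0,3,1,-3],[0,0,3,2],[0,0,0,-2]]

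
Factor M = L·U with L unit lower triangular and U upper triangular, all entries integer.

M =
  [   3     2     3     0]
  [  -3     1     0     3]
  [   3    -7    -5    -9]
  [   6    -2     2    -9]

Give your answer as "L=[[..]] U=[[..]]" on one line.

  R1 -= -1·R0 → [0,3,3,3]
  R2 -= 1·R0 → [0,-9,-8,-9]
  R3 -= 2·R0 → [0,-6,-4,-9]
  R2 -= -3·R1 → [0,0,1,0]
  R3 -= -2·R1 → [0,0,2,-3]
  R3 -= 2·R2 → [0,0,0,-3]

L=[[1,0,0,0],[-1,1,0,0],[1,-3,1,0],[2,-2,2,1]] U=[[3,2,3,0],[0,3,3,3],[0,0,1,0],[0,0,0,-3]]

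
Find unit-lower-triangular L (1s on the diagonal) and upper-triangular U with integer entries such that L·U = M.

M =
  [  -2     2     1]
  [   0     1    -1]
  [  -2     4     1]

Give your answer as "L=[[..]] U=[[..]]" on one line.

L=[[1,0,0],[0,1,0],[1,2,1]] U=[[-2,2,1],[0,1,-1],[0,0,2]]

  R1 -= 0·R0 → [0,1,-1]
  R2 -= 1·R0 → [0,2,0]
  R2 -= 2·R1 → [0,0,2]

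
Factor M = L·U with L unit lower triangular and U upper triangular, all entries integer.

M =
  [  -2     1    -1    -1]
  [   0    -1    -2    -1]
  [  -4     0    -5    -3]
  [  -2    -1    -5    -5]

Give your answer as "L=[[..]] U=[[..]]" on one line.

  R1 -= 0·R0 → [0,-1,-2,-1]
  R2 -= 2·R0 → [0,-2,-3,-1]
  R3 -= 1·R0 → [0,-2,-4,-4]
  R2 -= 2·R1 → [0,0,1,1]
  R3 -= 2·R1 → [0,0,0,-2]
  R3 -= 0·R2 → [0,0,0,-2]

L=[[1,0,0,0],[0,1,0,0],[2,2,1,0],[1,2,0,1]] U=[[-2,1,-1,-1],[0,-1,-2,-1],[0,0,1,1],[0,0,0,-2]]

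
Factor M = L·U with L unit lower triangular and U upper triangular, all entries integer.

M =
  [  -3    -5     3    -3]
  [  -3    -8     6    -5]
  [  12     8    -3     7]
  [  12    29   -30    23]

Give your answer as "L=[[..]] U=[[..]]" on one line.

  r1 -= 1·r0 → [0,-3,3,-2]
  r2 -= -4·r0 → [0,-12,9,-5]
  r3 -= -4·r0 → [0,9,-18,11]
  r2 -= 4·r1 → [0,0,-3,3]
  r3 -= -3·r1 → [0,0,-9,5]
  r3 -= 3·r2 → [0,0,0,-4]

L=[[1,0,0,0],[1,1,0,0],[-4,4,1,0],[-4,-3,3,1]] U=[[-3,-5,3,-3],[0,-3,3,-2],[0,0,-3,3],[0,0,0,-4]]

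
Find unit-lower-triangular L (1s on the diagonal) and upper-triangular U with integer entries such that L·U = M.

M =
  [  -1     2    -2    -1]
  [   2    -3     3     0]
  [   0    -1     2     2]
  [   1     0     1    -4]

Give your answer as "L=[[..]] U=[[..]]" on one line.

L=[[1,0,0,0],[-2,1,0,0],[0,-1,1,0],[-1,2,1,1]] U=[[-1,2,-2,-1],[0,1,-1,-2],[0,0,1,0],[0,0,0,-1]]

  row1 -= -2·row0 → [0,1,-1,-2]
  row2 -= 0·row0 → [0,-1,2,2]
  row3 -= -1·row0 → [0,2,-1,-5]
  row2 -= -1·row1 → [0,0,1,0]
  row3 -= 2·row1 → [0,0,1,-1]
  row3 -= 1·row2 → [0,0,0,-1]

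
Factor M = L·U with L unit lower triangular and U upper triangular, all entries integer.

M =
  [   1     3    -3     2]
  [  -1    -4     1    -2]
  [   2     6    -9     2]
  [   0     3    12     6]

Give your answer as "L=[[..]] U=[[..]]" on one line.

  row1 -= -1·row0 → [0,-1,-2,0]
  row2 -= 2·row0 → [0,0,-3,-2]
  row3 -= 0·row0 → [0,3,12,6]
  row2 -= 0·row1 → [0,0,-3,-2]
  row3 -= -3·row1 → [0,0,6,6]
  row3 -= -2·row2 → [0,0,0,2]

L=[[1,0,0,0],[-1,1,0,0],[2,0,1,0],[0,-3,-2,1]] U=[[1,3,-3,2],[0,-1,-2,0],[0,0,-3,-2],[0,0,0,2]]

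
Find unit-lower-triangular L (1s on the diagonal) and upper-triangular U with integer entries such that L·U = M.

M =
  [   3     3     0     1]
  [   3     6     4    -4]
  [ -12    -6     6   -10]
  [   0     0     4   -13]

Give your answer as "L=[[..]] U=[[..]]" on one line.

  R1 -= 1·R0 → [0,3,4,-5]
  R2 -= -4·R0 → [0,6,6,-6]
  R3 -= 0·R0 → [0,0,4,-13]
  R2 -= 2·R1 → [0,0,-2,4]
  R3 -= 0·R1 → [0,0,4,-13]
  R3 -= -2·R2 → [0,0,0,-5]

L=[[1,0,0,0],[1,1,0,0],[-4,2,1,0],[0,0,-2,1]] U=[[3,3,0,1],[0,3,4,-5],[0,0,-2,4],[0,0,0,-5]]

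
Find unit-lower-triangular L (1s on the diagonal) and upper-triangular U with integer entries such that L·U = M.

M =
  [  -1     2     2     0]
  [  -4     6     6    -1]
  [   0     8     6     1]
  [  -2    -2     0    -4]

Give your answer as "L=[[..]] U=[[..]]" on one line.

L=[[1,0,0,0],[4,1,0,0],[0,-4,1,0],[2,3,-1,1]] U=[[-1,2,2,0],[0,-2,-2,-1],[0,0,-2,-3],[0,0,0,-4]]

  R1 -= 4·R0 → [0,-2,-2,-1]
  R2 -= 0·R0 → [0,8,6,1]
  R3 -= 2·R0 → [0,-6,-4,-4]
  R2 -= -4·R1 → [0,0,-2,-3]
  R3 -= 3·R1 → [0,0,2,-1]
  R3 -= -1·R2 → [0,0,0,-4]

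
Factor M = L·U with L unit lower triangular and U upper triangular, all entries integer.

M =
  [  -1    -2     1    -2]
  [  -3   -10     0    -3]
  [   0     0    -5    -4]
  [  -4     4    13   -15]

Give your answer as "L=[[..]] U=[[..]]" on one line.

L=[[1,0,0,0],[3,1,0,0],[0,0,1,0],[4,-3,0,1]] U=[[-1,-2,1,-2],[0,-4,-3,3],[0,0,-5,-4],[0,0,0,2]]

  R1 -= 3·R0 → [0,-4,-3,3]
  R2 -= 0·R0 → [0,0,-5,-4]
  R3 -= 4·R0 → [0,12,9,-7]
  R2 -= 0·R1 → [0,0,-5,-4]
  R3 -= -3·R1 → [0,0,0,2]
  R3 -= 0·R2 → [0,0,0,2]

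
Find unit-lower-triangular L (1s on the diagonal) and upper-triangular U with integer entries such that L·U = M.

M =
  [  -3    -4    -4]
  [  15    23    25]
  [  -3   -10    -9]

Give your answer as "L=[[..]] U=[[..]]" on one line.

L=[[1,0,0],[-5,1,0],[1,-2,1]] U=[[-3,-4,-4],[0,3,5],[0,0,5]]

  r1 -= -5·r0 → [0,3,5]
  r2 -= 1·r0 → [0,-6,-5]
  r2 -= -2·r1 → [0,0,5]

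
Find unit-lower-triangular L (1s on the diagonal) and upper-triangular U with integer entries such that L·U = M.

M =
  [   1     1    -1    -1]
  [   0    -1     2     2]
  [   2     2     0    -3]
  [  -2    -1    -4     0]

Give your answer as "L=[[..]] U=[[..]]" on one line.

  R1 -= 0·R0 → [0,-1,2,2]
  R2 -= 2·R0 → [0,0,2,-1]
  R3 -= -2·R0 → [0,1,-6,-2]
  R2 -= 0·R1 → [0,0,2,-1]
  R3 -= -1·R1 → [0,0,-4,0]
  R3 -= -2·R2 → [0,0,0,-2]

L=[[1,0,0,0],[0,1,0,0],[2,0,1,0],[-2,-1,-2,1]] U=[[1,1,-1,-1],[0,-1,2,2],[0,0,2,-1],[0,0,0,-2]]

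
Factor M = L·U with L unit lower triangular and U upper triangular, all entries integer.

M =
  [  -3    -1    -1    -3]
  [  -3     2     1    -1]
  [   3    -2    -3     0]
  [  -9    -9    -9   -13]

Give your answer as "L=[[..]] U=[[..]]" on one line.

L=[[1,0,0,0],[1,1,0,0],[-1,-1,1,0],[3,-2,1,1]] U=[[-3,-1,-1,-3],[0,3,2,2],[0,0,-2,-1],[0,0,0,1]]

  row1 -= 1·row0 → [0,3,2,2]
  row2 -= -1·row0 → [0,-3,-4,-3]
  row3 -= 3·row0 → [0,-6,-6,-4]
  row2 -= -1·row1 → [0,0,-2,-1]
  row3 -= -2·row1 → [0,0,-2,0]
  row3 -= 1·row2 → [0,0,0,1]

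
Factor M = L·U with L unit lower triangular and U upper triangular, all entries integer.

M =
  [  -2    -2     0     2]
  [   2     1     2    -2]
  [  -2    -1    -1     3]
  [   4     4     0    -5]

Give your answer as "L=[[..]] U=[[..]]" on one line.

L=[[1,0,0,0],[-1,1,0,0],[1,-1,1,0],[-2,0,0,1]] U=[[-2,-2,0,2],[0,-1,2,0],[0,0,1,1],[0,0,0,-1]]

  row1 -= -1·row0 → [0,-1,2,0]
  row2 -= 1·row0 → [0,1,-1,1]
  row3 -= -2·row0 → [0,0,0,-1]
  row2 -= -1·row1 → [0,0,1,1]
  row3 -= 0·row1 → [0,0,0,-1]
  row3 -= 0·row2 → [0,0,0,-1]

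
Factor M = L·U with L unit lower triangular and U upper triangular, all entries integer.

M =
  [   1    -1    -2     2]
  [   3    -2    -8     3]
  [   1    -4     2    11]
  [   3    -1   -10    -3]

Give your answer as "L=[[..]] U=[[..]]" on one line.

  r1 -= 3·r0 → [0,1,-2,-3]
  r2 -= 1·r0 → [0,-3,4,9]
  r3 -= 3·r0 → [0,2,-4,-9]
  r2 -= -3·r1 → [0,0,-2,0]
  r3 -= 2·r1 → [0,0,0,-3]
  r3 -= 0·r2 → [0,0,0,-3]

L=[[1,0,0,0],[3,1,0,0],[1,-3,1,0],[3,2,0,1]] U=[[1,-1,-2,2],[0,1,-2,-3],[0,0,-2,0],[0,0,0,-3]]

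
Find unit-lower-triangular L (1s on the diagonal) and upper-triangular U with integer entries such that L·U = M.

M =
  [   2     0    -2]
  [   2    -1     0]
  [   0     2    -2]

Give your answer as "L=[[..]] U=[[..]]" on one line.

  row1 -= 1·row0 → [0,-1,2]
  row2 -= 0·row0 → [0,2,-2]
  row2 -= -2·row1 → [0,0,2]

L=[[1,0,0],[1,1,0],[0,-2,1]] U=[[2,0,-2],[0,-1,2],[0,0,2]]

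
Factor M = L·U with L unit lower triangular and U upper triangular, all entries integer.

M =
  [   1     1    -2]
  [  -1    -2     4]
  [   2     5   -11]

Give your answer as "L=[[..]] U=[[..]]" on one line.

  R1 -= -1·R0 → [0,-1,2]
  R2 -= 2·R0 → [0,3,-7]
  R2 -= -3·R1 → [0,0,-1]

L=[[1,0,0],[-1,1,0],[2,-3,1]] U=[[1,1,-2],[0,-1,2],[0,0,-1]]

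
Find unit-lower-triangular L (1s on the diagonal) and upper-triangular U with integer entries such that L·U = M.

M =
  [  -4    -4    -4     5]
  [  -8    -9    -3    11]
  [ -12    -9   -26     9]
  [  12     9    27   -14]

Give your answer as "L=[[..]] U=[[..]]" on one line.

L=[[1,0,0,0],[2,1,0,0],[3,-3,1,0],[-3,3,0,1]] U=[[-4,-4,-4,5],[0,-1,5,1],[0,0,1,-3],[0,0,0,-2]]

  row1 -= 2·row0 → [0,-1,5,1]
  row2 -= 3·row0 → [0,3,-14,-6]
  row3 -= -3·row0 → [0,-3,15,1]
  row2 -= -3·row1 → [0,0,1,-3]
  row3 -= 3·row1 → [0,0,0,-2]
  row3 -= 0·row2 → [0,0,0,-2]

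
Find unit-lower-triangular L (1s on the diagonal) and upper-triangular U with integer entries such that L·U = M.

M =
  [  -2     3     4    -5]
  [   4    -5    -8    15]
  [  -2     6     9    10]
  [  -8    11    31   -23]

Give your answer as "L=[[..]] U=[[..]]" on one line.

L=[[1,0,0,0],[-2,1,0,0],[1,3,1,0],[4,-1,3,1]] U=[[-2,3,4,-5],[0,1,0,5],[0,0,5,0],[0,0,0,2]]

  row1 -= -2·row0 → [0,1,0,5]
  row2 -= 1·row0 → [0,3,5,15]
  row3 -= 4·row0 → [0,-1,15,-3]
  row2 -= 3·row1 → [0,0,5,0]
  row3 -= -1·row1 → [0,0,15,2]
  row3 -= 3·row2 → [0,0,0,2]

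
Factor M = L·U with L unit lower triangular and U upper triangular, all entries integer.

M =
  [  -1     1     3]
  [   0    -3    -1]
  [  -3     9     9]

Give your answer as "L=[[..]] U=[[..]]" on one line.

L=[[1,0,0],[0,1,0],[3,-2,1]] U=[[-1,1,3],[0,-3,-1],[0,0,-2]]

  r1 -= 0·r0 → [0,-3,-1]
  r2 -= 3·r0 → [0,6,0]
  r2 -= -2·r1 → [0,0,-2]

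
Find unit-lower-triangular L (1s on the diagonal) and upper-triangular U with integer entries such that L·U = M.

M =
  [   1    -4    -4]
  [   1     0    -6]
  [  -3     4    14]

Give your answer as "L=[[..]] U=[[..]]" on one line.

L=[[1,0,0],[1,1,0],[-3,-2,1]] U=[[1,-4,-4],[0,4,-2],[0,0,-2]]

  row1 -= 1·row0 → [0,4,-2]
  row2 -= -3·row0 → [0,-8,2]
  row2 -= -2·row1 → [0,0,-2]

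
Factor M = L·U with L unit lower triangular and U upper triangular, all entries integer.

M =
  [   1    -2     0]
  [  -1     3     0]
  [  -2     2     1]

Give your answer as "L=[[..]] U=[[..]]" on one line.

  row1 -= -1·row0 → [0,1,0]
  row2 -= -2·row0 → [0,-2,1]
  row2 -= -2·row1 → [0,0,1]

L=[[1,0,0],[-1,1,0],[-2,-2,1]] U=[[1,-2,0],[0,1,0],[0,0,1]]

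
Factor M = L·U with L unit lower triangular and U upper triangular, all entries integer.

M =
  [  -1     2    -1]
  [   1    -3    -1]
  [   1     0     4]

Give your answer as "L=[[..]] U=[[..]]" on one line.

L=[[1,0,0],[-1,1,0],[-1,-2,1]] U=[[-1,2,-1],[0,-1,-2],[0,0,-1]]

  R1 -= -1·R0 → [0,-1,-2]
  R2 -= -1·R0 → [0,2,3]
  R2 -= -2·R1 → [0,0,-1]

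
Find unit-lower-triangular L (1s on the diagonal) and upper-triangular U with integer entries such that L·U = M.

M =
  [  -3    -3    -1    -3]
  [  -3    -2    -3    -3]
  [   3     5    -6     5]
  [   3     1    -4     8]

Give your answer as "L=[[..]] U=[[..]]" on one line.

L=[[1,0,0,0],[1,1,0,0],[-1,2,1,0],[-1,-2,3,1]] U=[[-3,-3,-1,-3],[0,1,-2,0],[0,0,-3,2],[0,0,0,-1]]

  R1 -= 1·R0 → [0,1,-2,0]
  R2 -= -1·R0 → [0,2,-7,2]
  R3 -= -1·R0 → [0,-2,-5,5]
  R2 -= 2·R1 → [0,0,-3,2]
  R3 -= -2·R1 → [0,0,-9,5]
  R3 -= 3·R2 → [0,0,0,-1]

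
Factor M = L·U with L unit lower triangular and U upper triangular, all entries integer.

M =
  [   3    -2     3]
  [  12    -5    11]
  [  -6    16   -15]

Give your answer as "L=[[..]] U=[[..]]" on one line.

L=[[1,0,0],[4,1,0],[-2,4,1]] U=[[3,-2,3],[0,3,-1],[0,0,-5]]

  row1 -= 4·row0 → [0,3,-1]
  row2 -= -2·row0 → [0,12,-9]
  row2 -= 4·row1 → [0,0,-5]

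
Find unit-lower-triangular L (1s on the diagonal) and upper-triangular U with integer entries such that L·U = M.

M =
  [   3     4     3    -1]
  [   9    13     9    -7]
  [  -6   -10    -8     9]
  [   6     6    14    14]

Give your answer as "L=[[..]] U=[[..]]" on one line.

  R1 -= 3·R0 → [0,1,0,-4]
  R2 -= -2·R0 → [0,-2,-2,7]
  R3 -= 2·R0 → [0,-2,8,16]
  R2 -= -2·R1 → [0,0,-2,-1]
  R3 -= -2·R1 → [0,0,8,8]
  R3 -= -4·R2 → [0,0,0,4]

L=[[1,0,0,0],[3,1,0,0],[-2,-2,1,0],[2,-2,-4,1]] U=[[3,4,3,-1],[0,1,0,-4],[0,0,-2,-1],[0,0,0,4]]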